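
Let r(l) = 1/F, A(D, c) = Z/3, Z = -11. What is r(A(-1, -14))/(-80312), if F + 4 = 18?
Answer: -1/1124368 ≈ -8.8939e-7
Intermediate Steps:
A(D, c) = -11/3
F = 14 (F = -4 + 18 = 14)
r(l) = 1/14
r(A(-1, -14))/(-80312) = (1/14)/(-80312) = (1/14)*(-1/80312) = -1/1124368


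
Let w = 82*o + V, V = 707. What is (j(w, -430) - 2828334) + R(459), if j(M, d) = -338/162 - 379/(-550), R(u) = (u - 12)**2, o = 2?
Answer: -117100851001/44550 ≈ -2.6285e+6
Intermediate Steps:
R(u) = (-12 + u)**2
w = 871 (w = 82*2 + 707 = 164 + 707 = 871)
j(M, d) = -62251/44550 (j(M, d) = -338*1/162 - 379*(-1/550) = -169/81 + 379/550 = -62251/44550)
(j(w, -430) - 2828334) + R(459) = (-62251/44550 - 2828334) + (-12 + 459)**2 = -126002341951/44550 + 447**2 = -126002341951/44550 + 199809 = -117100851001/44550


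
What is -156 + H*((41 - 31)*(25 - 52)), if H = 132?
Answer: -35796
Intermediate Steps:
-156 + H*((41 - 31)*(25 - 52)) = -156 + 132*((41 - 31)*(25 - 52)) = -156 + 132*(10*(-27)) = -156 + 132*(-270) = -156 - 35640 = -35796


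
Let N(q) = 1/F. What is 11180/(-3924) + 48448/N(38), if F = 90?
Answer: 4277471125/981 ≈ 4.3603e+6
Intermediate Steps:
N(q) = 1/90
11180/(-3924) + 48448/N(38) = 11180/(-3924) + 48448/(1/90) = 11180*(-1/3924) + 48448*90 = -2795/981 + 4360320 = 4277471125/981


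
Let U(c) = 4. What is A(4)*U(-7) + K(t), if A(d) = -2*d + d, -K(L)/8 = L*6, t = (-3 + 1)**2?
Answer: -208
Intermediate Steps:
t = 4 (t = (-2)**2 = 4)
K(L) = -48*L (K(L) = -8*L*6 = -48*L)
A(d) = -d
A(4)*U(-7) + K(t) = -1*4*4 - 48*4 = -4*4 - 192 = -16 - 192 = -208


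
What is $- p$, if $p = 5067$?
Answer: $-5067$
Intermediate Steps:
$- p = \left(-1\right) 5067 = -5067$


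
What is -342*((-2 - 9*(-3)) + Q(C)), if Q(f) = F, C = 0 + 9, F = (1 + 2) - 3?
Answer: -8550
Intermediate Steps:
F = 0 (F = 3 - 3 = 0)
C = 9
Q(f) = 0
-342*((-2 - 9*(-3)) + Q(C)) = -342*((-2 - 9*(-3)) + 0) = -342*((-2 + 27) + 0) = -342*(25 + 0) = -342*25 = -8550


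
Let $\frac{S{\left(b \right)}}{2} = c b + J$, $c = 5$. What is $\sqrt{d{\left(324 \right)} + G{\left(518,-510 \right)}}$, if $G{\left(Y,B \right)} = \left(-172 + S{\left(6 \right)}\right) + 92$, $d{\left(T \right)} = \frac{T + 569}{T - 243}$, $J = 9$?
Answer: $\frac{\sqrt{731}}{9} \approx 3.0041$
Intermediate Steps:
$d{\left(T \right)} = \frac{569 + T}{-243 + T}$
$S{\left(b \right)} = 18 + 10 b$ ($S{\left(b \right)} = 2 \left(5 b + 9\right) = 2 \left(9 + 5 b\right) = 18 + 10 b$)
$G{\left(Y,B \right)} = -2$ ($G{\left(Y,B \right)} = \left(-172 + \left(18 + 10 \cdot 6\right)\right) + 92 = \left(-172 + \left(18 + 60\right)\right) + 92 = \left(-172 + 78\right) + 92 = -94 + 92 = -2$)
$\sqrt{d{\left(324 \right)} + G{\left(518,-510 \right)}} = \sqrt{\frac{569 + 324}{-243 + 324} - 2} = \sqrt{\frac{1}{81} \cdot 893 - 2} = \sqrt{\frac{893}{81} - 2} = \sqrt{\frac{731}{81}} = \frac{\sqrt{731}}{9}$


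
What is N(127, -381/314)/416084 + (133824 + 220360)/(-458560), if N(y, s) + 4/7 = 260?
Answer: -32211228851/41737386040 ≈ -0.77176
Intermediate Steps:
N(y, s) = 1816/7 (N(y, s) = -4/7 + 260 = 1816/7)
N(127, -381/314)/416084 + (133824 + 220360)/(-458560) = (1816/7)/416084 + (133824 + 220360)/(-458560) = (1816/7)*(1/416084) + 354184*(-1/458560) = 454/728147 - 44273/57320 = -32211228851/41737386040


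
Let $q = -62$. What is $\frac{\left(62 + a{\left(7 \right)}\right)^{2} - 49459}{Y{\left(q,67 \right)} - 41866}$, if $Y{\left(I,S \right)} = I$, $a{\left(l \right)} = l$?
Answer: $\frac{22349}{20964} \approx 1.0661$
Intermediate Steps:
$\frac{\left(62 + a{\left(7 \right)}\right)^{2} - 49459}{Y{\left(q,67 \right)} - 41866} = \frac{\left(62 + 7\right)^{2} - 49459}{-62 - 41866} = \frac{69^{2} - 49459}{-41928} = \left(4761 - 49459\right) \left(- \frac{1}{41928}\right) = \left(-44698\right) \left(- \frac{1}{41928}\right) = \frac{22349}{20964}$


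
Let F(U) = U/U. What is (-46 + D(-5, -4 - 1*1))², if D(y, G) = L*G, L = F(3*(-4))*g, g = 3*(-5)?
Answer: 841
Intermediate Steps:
F(U) = 1
g = -15
L = -15 (L = 1*(-15) = -15)
D(y, G) = -15*G
(-46 + D(-5, -4 - 1*1))² = (-46 - 15*(-4 - 1*1))² = (-46 - 15*(-4 - 1))² = (-46 - 15*(-5))² = (-46 + 75)² = 29² = 841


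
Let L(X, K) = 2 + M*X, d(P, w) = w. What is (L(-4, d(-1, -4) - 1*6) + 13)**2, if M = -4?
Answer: 961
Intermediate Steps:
L(X, K) = 2 - 4*X
(L(-4, d(-1, -4) - 1*6) + 13)**2 = ((2 - 4*(-4)) + 13)**2 = ((2 + 16) + 13)**2 = (18 + 13)**2 = 31**2 = 961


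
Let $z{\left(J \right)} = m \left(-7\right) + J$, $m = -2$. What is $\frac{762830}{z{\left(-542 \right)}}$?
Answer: $- \frac{381415}{264} \approx -1444.8$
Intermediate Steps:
$z{\left(J \right)} = 14 + J$ ($z{\left(J \right)} = \left(-2\right) \left(-7\right) + J = 14 + J$)
$\frac{762830}{z{\left(-542 \right)}} = \frac{762830}{14 - 542} = \frac{762830}{-528} = 762830 \left(- \frac{1}{528}\right) = - \frac{381415}{264}$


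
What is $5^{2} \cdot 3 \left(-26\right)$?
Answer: $-1950$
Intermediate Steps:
$5^{2} \cdot 3 \left(-26\right) = 25 \cdot 3 \left(-26\right) = 75 \left(-26\right) = -1950$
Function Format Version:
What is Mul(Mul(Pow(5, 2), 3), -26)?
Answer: -1950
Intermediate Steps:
Mul(Mul(Pow(5, 2), 3), -26) = Mul(Mul(25, 3), -26) = Mul(75, -26) = -1950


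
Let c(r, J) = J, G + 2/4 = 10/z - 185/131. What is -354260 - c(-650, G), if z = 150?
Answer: -1392234547/3930 ≈ -3.5426e+5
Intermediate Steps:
G = -7253/3930 (G = -½ + (10/150 - 185/131) = -½ + (10*(1/150) - 185*1/131) = -½ + (1/15 - 185/131) = -½ - 2644/1965 = -7253/3930 ≈ -1.8455)
-354260 - c(-650, G) = -354260 - 1*(-7253/3930) = -354260 + 7253/3930 = -1392234547/3930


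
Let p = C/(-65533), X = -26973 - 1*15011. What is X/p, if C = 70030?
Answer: 1375668736/35015 ≈ 39288.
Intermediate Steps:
X = -41984 (X = -26973 - 15011 = -41984)
p = -70030/65533 (p = 70030/(-65533) = 70030*(-1/65533) = -70030/65533 ≈ -1.0686)
X/p = -41984/(-70030/65533) = -41984*(-65533/70030) = 1375668736/35015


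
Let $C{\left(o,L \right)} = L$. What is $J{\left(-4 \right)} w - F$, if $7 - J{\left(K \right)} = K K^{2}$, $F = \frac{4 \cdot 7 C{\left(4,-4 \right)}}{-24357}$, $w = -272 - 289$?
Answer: $- \frac{970163779}{24357} \approx -39831.0$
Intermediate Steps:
$w = -561$
$F = \frac{112}{24357}$ ($F = \frac{4 \cdot 7 \left(-4\right)}{-24357} = 28 \left(-4\right) \left(- \frac{1}{24357}\right) = \left(-112\right) \left(- \frac{1}{24357}\right) = \frac{112}{24357} \approx 0.0045983$)
$J{\left(K \right)} = 7 - K^{3}$ ($J{\left(K \right)} = 7 - K K^{2} = 7 - K^{3}$)
$J{\left(-4 \right)} w - F = \left(7 - \left(-4\right)^{3}\right) \left(-561\right) - \frac{112}{24357} = \left(7 - -64\right) \left(-561\right) - \frac{112}{24357} = \left(7 + 64\right) \left(-561\right) - \frac{112}{24357} = 71 \left(-561\right) - \frac{112}{24357} = -39831 - \frac{112}{24357} = - \frac{970163779}{24357}$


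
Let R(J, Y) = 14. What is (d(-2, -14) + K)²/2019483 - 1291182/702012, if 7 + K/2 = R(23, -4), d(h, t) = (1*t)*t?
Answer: -47714099439/26253727774 ≈ -1.8174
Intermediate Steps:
d(h, t) = t² (d(h, t) = t*t = t²)
K = 14 (K = -14 + 2*14 = -14 + 28 = 14)
(d(-2, -14) + K)²/2019483 - 1291182/702012 = ((-14)² + 14)²/2019483 - 1291182/702012 = (196 + 14)²*(1/2019483) - 1291182*1/702012 = 210²*(1/2019483) - 215197/117002 = 44100*(1/2019483) - 215197/117002 = 4900/224387 - 215197/117002 = -47714099439/26253727774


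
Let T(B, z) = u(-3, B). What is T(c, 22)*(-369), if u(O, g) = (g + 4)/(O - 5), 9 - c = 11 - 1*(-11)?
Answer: -3321/8 ≈ -415.13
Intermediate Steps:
c = -13 (c = 9 - (11 - 1*(-11)) = 9 - (11 + 11) = 9 - 1*22 = 9 - 22 = -13)
u(O, g) = (4 + g)/(-5 + O)
T(B, z) = -1/2 - B/8 (T(B, z) = (4 + B)/(-5 - 3) = (4 + B)/(-8) = -(4 + B)/8 = -1/2 - B/8)
T(c, 22)*(-369) = (-1/2 - 1/8*(-13))*(-369) = (-1/2 + 13/8)*(-369) = (9/8)*(-369) = -3321/8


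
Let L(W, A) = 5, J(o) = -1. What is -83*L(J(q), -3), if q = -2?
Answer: -415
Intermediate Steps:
-83*L(J(q), -3) = -83*5 = -415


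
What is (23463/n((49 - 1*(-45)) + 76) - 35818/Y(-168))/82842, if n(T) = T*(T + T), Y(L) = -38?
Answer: 1035585997/90977084400 ≈ 0.011383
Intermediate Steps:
n(T) = 2*T**2 (n(T) = T*(2*T) = 2*T**2)
(23463/n((49 - 1*(-45)) + 76) - 35818/Y(-168))/82842 = (23463/((2*((49 - 1*(-45)) + 76)**2)) - 35818/(-38))/82842 = (23463/((2*((49 + 45) + 76)**2)) - 35818*(-1/38))*(1/82842) = (23463/((2*(94 + 76)**2)) + 17909/19)*(1/82842) = (23463/((2*170**2)) + 17909/19)*(1/82842) = (23463/((2*28900)) + 17909/19)*(1/82842) = (23463/57800 + 17909/19)*(1/82842) = (1035585997/1098200)*(1/82842) = 1035585997/90977084400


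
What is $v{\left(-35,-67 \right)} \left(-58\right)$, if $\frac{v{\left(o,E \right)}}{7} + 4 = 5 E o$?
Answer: $-4758726$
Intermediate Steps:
$v{\left(o,E \right)} = -28 + 35 E o$ ($v{\left(o,E \right)} = -28 + 7 \cdot 5 E o = -28 + 35 E o$)
$v{\left(-35,-67 \right)} \left(-58\right) = \left(-28 + 35 \left(-67\right) \left(-35\right)\right) \left(-58\right) = \left(-28 + 82075\right) \left(-58\right) = 82047 \left(-58\right) = -4758726$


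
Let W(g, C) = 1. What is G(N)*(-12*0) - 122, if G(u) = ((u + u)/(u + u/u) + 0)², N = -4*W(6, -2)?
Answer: -122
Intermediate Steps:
N = -4 (N = -4*1 = -4)
G(u) = 4*u²/(1 + u)² (G(u) = ((2*u)/(u + 1) + 0)² = ((2*u)/(1 + u) + 0)² = (2*u/(1 + u) + 0)² = (2*u/(1 + u))² = 4*u²/(1 + u)²)
G(N)*(-12*0) - 122 = (4*(-4)²/(1 - 4)²)*(-12*0) - 122 = (4*16/(-3)²)*0 - 122 = (4*16*(⅑))*0 - 122 = (64/9)*0 - 122 = 0 - 122 = -122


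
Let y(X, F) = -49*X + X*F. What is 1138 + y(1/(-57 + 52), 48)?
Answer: 5691/5 ≈ 1138.2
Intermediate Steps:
y(X, F) = -49*X + F*X
1138 + y(1/(-57 + 52), 48) = 1138 + (-49 + 48)/(-57 + 52) = 1138 - 1/(-5) = 1138 - 1/5*(-1) = 1138 + 1/5 = 5691/5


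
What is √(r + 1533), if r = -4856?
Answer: I*√3323 ≈ 57.645*I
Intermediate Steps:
√(r + 1533) = √(-4856 + 1533) = √(-3323) = I*√3323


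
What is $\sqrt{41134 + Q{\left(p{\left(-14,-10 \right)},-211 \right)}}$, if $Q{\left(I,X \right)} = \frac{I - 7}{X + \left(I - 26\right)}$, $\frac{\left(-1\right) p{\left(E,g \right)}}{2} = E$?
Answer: $\frac{\sqrt{1796769865}}{209} \approx 202.81$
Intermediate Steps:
$p{\left(E,g \right)} = - 2 E$
$Q{\left(I,X \right)} = \frac{-7 + I}{-26 + I + X}$ ($Q{\left(I,X \right)} = \frac{-7 + I}{X + \left(-26 + I\right)} = \frac{-7 + I}{-26 + I + X}$)
$\sqrt{41134 + Q{\left(p{\left(-14,-10 \right)},-211 \right)}} = \sqrt{41134 + \frac{-7 - -28}{-26 - -28 - 211}} = \sqrt{41134 + \frac{-7 + 28}{-26 + 28 - 211}} = \sqrt{41134 + \frac{1}{-209} \cdot 21} = \sqrt{41134 - \frac{21}{209}} = \sqrt{\frac{8596985}{209}} = \frac{\sqrt{1796769865}}{209}$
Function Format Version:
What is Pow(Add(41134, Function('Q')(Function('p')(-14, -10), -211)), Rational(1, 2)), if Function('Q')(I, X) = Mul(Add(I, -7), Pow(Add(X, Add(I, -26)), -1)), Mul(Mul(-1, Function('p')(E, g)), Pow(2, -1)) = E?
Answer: Mul(Rational(1, 209), Pow(1796769865, Rational(1, 2))) ≈ 202.81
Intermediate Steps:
Function('p')(E, g) = Mul(-2, E)
Function('Q')(I, X) = Mul(Pow(Add(-26, I, X), -1), Add(-7, I)) (Function('Q')(I, X) = Mul(Add(-7, I), Pow(Add(X, Add(-26, I)), -1)) = Mul(Add(-7, I), Pow(Add(-26, I, X), -1)) = Mul(Pow(Add(-26, I, X), -1), Add(-7, I)))
Pow(Add(41134, Function('Q')(Function('p')(-14, -10), -211)), Rational(1, 2)) = Pow(Add(41134, Mul(Pow(Add(-26, Mul(-2, -14), -211), -1), Add(-7, Mul(-2, -14)))), Rational(1, 2)) = Pow(Add(41134, Mul(Pow(Add(-26, 28, -211), -1), Add(-7, 28))), Rational(1, 2)) = Pow(Add(41134, Mul(Pow(-209, -1), 21)), Rational(1, 2)) = Pow(Add(41134, Mul(Rational(-1, 209), 21)), Rational(1, 2)) = Pow(Add(41134, Rational(-21, 209)), Rational(1, 2)) = Pow(Rational(8596985, 209), Rational(1, 2)) = Mul(Rational(1, 209), Pow(1796769865, Rational(1, 2)))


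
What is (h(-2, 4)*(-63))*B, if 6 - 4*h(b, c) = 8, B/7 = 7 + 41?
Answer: 10584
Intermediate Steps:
B = 336 (B = 7*(7 + 41) = 7*48 = 336)
h(b, c) = -1/2 (h(b, c) = 3/2 - 1/4*8 = 3/2 - 2 = -1/2)
(h(-2, 4)*(-63))*B = -1/2*(-63)*336 = (63/2)*336 = 10584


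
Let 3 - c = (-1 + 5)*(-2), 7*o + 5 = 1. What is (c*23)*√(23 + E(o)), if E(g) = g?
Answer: 253*√1099/7 ≈ 1198.2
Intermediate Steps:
o = -4/7 (o = -5/7 + (⅐)*1 = -5/7 + ⅐ = -4/7 ≈ -0.57143)
c = 11 (c = 3 - (-1 + 5)*(-2) = 3 - 4*(-2) = 3 - 1*(-8) = 3 + 8 = 11)
(c*23)*√(23 + E(o)) = (11*23)*√(23 - 4/7) = 253*√(157/7) = 253*(√1099/7) = 253*√1099/7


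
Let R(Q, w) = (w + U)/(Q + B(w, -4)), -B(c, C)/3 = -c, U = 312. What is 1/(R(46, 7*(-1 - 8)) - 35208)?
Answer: -143/5034993 ≈ -2.8401e-5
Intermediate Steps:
B(c, C) = 3*c (B(c, C) = -(-3)*c = 3*c)
R(Q, w) = (312 + w)/(Q + 3*w) (R(Q, w) = (w + 312)/(Q + 3*w) = (312 + w)/(Q + 3*w))
1/(R(46, 7*(-1 - 8)) - 35208) = 1/((312 + 7*(-1 - 8))/(46 + 3*(7*(-1 - 8))) - 35208) = 1/((312 + 7*(-9))/(46 + 3*(7*(-9))) - 35208) = 1/((312 - 63)/(46 + 3*(-63)) - 35208) = 1/(249/(46 - 189) - 35208) = 1/(249/(-143) - 35208) = 1/(-1/143*249 - 35208) = 1/(-249/143 - 35208) = 1/(-5034993/143) = -143/5034993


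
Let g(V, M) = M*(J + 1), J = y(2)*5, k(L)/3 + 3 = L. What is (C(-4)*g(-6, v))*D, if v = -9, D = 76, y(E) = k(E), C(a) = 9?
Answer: 86184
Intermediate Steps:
k(L) = -9 + 3*L
y(E) = -9 + 3*E
J = -15 (J = (-9 + 3*2)*5 = (-9 + 6)*5 = -3*5 = -15)
g(V, M) = -14*M (g(V, M) = M*(-15 + 1) = M*(-14) = -14*M)
(C(-4)*g(-6, v))*D = (9*(-14*(-9)))*76 = (9*126)*76 = 1134*76 = 86184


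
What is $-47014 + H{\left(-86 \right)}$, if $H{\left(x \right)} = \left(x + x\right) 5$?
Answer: $-47874$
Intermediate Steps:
$H{\left(x \right)} = 10 x$ ($H{\left(x \right)} = 2 x 5 = 10 x$)
$-47014 + H{\left(-86 \right)} = -47014 + 10 \left(-86\right) = -47014 - 860 = -47874$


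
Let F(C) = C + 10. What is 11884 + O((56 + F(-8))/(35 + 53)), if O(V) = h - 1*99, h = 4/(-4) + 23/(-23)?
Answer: 11783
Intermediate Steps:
F(C) = 10 + C
h = -2 (h = 4*(-1/4) + 23*(-1/23) = -1 - 1 = -2)
O(V) = -101 (O(V) = -2 - 1*99 = -2 - 99 = -101)
11884 + O((56 + F(-8))/(35 + 53)) = 11884 - 101 = 11783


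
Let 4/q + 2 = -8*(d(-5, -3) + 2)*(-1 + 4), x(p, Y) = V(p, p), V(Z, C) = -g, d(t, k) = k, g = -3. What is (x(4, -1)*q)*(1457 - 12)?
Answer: 8670/11 ≈ 788.18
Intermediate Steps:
V(Z, C) = 3 (V(Z, C) = -1*(-3) = 3)
x(p, Y) = 3
q = 2/11 (q = 4/(-2 - 8*(-3 + 2)*(-1 + 4)) = 4/(-2 - (-8)*3) = 4/(-2 - 8*(-3)) = 4/(-2 + 24) = 4/22 = 4*(1/22) = 2/11 ≈ 0.18182)
(x(4, -1)*q)*(1457 - 12) = (3*(2/11))*(1457 - 12) = (6/11)*1445 = 8670/11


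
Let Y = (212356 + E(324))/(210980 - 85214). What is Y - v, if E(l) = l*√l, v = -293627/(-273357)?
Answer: 1261940213/1909945359 ≈ 0.66072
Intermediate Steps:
v = 293627/273357 (v = -293627*(-1/273357) = 293627/273357 ≈ 1.0742)
E(l) = l^(3/2)
Y = 109094/62883 (Y = (212356 + 324^(3/2))/(210980 - 85214) = (212356 + 5832)/125766 = 218188*(1/125766) = 109094/62883 ≈ 1.7349)
Y - v = 109094/62883 - 1*293627/273357 = 109094/62883 - 293627/273357 = 1261940213/1909945359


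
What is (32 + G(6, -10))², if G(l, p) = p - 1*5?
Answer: 289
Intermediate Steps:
G(l, p) = -5 + p (G(l, p) = p - 5 = -5 + p)
(32 + G(6, -10))² = (32 + (-5 - 10))² = (32 - 15)² = 17² = 289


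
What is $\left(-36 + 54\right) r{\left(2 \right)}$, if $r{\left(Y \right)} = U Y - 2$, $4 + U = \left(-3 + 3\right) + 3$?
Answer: $-72$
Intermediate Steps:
$U = -1$ ($U = -4 + \left(\left(-3 + 3\right) + 3\right) = -4 + \left(0 + 3\right) = -4 + 3 = -1$)
$r{\left(Y \right)} = -2 - Y$ ($r{\left(Y \right)} = - Y - 2 = -2 - Y$)
$\left(-36 + 54\right) r{\left(2 \right)} = \left(-36 + 54\right) \left(-2 - 2\right) = 18 \left(-2 - 2\right) = 18 \left(-4\right) = -72$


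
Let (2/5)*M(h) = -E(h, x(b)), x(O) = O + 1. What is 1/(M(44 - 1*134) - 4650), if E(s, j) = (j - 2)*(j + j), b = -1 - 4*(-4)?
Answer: -1/5770 ≈ -0.00017331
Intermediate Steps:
b = 15 (b = -1 + 16 = 15)
x(O) = 1 + O
E(s, j) = 2*j*(-2 + j) (E(s, j) = (-2 + j)*(2*j) = 2*j*(-2 + j))
M(h) = -1120 (M(h) = 5*(-2*(1 + 15)*(-2 + (1 + 15)))/2 = 5*(-2*16*(-2 + 16))/2 = 5*(-2*16*14)/2 = 5*(-1*448)/2 = (5/2)*(-448) = -1120)
1/(M(44 - 1*134) - 4650) = 1/(-1120 - 4650) = 1/(-5770) = -1/5770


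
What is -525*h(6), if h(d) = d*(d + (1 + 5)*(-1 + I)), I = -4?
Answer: 75600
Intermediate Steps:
h(d) = d*(-30 + d) (h(d) = d*(d + (1 + 5)*(-1 - 4)) = d*(d + 6*(-5)) = d*(d - 30) = d*(-30 + d))
-525*h(6) = -3150*(-30 + 6) = -3150*(-24) = -525*(-144) = 75600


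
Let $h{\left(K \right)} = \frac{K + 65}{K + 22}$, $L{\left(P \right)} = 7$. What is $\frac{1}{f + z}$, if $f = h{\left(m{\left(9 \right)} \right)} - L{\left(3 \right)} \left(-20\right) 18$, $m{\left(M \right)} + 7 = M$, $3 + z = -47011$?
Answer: $- \frac{24}{1067789} \approx -2.2476 \cdot 10^{-5}$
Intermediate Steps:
$z = -47014$ ($z = -3 - 47011 = -47014$)
$m{\left(M \right)} = -7 + M$
$h{\left(K \right)} = \frac{65 + K}{22 + K}$
$f = \frac{60547}{24}$ ($f = \frac{65 + \left(-7 + 9\right)}{22 + \left(-7 + 9\right)} - 7 \left(-20\right) 18 = \frac{65 + 2}{22 + 2} - \left(-140\right) 18 = \frac{1}{24} \cdot 67 - -2520 = \frac{1}{24} \cdot 67 + 2520 = \frac{67}{24} + 2520 = \frac{60547}{24} \approx 2522.8$)
$\frac{1}{f + z} = \frac{1}{\frac{60547}{24} - 47014} = \frac{1}{- \frac{1067789}{24}} = - \frac{24}{1067789}$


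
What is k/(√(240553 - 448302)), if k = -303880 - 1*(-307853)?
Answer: -3973*I*√207749/207749 ≈ -8.7166*I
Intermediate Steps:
k = 3973 (k = -303880 + 307853 = 3973)
k/(√(240553 - 448302)) = 3973/(√(240553 - 448302)) = 3973/(√(-207749)) = 3973/((I*√207749)) = 3973*(-I*√207749/207749) = -3973*I*√207749/207749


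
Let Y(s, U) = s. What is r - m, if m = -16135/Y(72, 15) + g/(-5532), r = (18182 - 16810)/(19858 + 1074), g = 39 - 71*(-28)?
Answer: 38999312357/173693736 ≈ 224.53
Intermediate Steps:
g = 2027 (g = 39 + 1988 = 2027)
r = 343/5233 (r = 1372/20932 = 1372*(1/20932) = 343/5233 ≈ 0.065546)
m = -7450397/33192 (m = -16135/72 + 2027/(-5532) = -16135*1/72 + 2027*(-1/5532) = -16135/72 - 2027/5532 = -7450397/33192 ≈ -224.46)
r - m = 343/5233 - 1*(-7450397/33192) = 343/5233 + 7450397/33192 = 38999312357/173693736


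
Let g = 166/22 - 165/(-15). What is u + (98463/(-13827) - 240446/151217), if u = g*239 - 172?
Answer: 269384374791/63359923 ≈ 4251.7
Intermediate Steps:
g = 204/11 (g = 166*(1/22) - 165*(-1/15) = 83/11 + 11 = 204/11 ≈ 18.545)
u = 46864/11 (u = (204/11)*239 - 172 = 48756/11 - 172 = 46864/11 ≈ 4260.4)
u + (98463/(-13827) - 240446/151217) = 46864/11 + (98463/(-13827) - 240446/151217) = 46864/11 + (98463*(-1/13827) - 240446*1/151217) = 46864/11 + (-32821/4609 - 240446/151217) = 46864/11 - 551937161/63359923 = 269384374791/63359923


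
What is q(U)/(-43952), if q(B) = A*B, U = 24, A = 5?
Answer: -15/5494 ≈ -0.0027303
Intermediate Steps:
q(B) = 5*B
q(U)/(-43952) = (5*24)/(-43952) = 120*(-1/43952) = -15/5494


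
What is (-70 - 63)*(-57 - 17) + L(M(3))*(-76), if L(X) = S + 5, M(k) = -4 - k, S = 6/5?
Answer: 46854/5 ≈ 9370.8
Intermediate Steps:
S = 6/5 (S = 6*(⅕) = 6/5 ≈ 1.2000)
L(X) = 31/5 (L(X) = 6/5 + 5 = 31/5)
(-70 - 63)*(-57 - 17) + L(M(3))*(-76) = (-70 - 63)*(-57 - 17) + (31/5)*(-76) = -133*(-74) - 2356/5 = 9842 - 2356/5 = 46854/5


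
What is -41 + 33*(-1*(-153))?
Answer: 5008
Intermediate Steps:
-41 + 33*(-1*(-153)) = -41 + 33*153 = -41 + 5049 = 5008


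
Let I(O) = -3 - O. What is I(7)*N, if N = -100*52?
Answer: 52000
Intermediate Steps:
N = -5200
I(7)*N = (-3 - 1*7)*(-5200) = (-3 - 7)*(-5200) = -10*(-5200) = 52000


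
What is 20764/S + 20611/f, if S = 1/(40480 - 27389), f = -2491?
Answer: 677107395673/2491 ≈ 2.7182e+8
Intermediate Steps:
S = 1/13091 ≈ 7.6388e-5
20764/S + 20611/f = 20764/(1/13091) + 20611/(-2491) = 20764*13091 + 20611*(-1/2491) = 271821524 - 20611/2491 = 677107395673/2491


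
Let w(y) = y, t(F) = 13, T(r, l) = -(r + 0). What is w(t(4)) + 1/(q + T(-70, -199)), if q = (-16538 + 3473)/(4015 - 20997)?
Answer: 15640447/1201805 ≈ 13.014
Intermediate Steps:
q = 13065/16982 (q = -13065/(-16982) = -13065*(-1/16982) = 13065/16982 ≈ 0.76934)
T(r, l) = -r
w(t(4)) + 1/(q + T(-70, -199)) = 13 + 1/(13065/16982 - 1*(-70)) = 13 + 1/(13065/16982 + 70) = 13 + 1/(1201805/16982) = 13 + 16982/1201805 = 15640447/1201805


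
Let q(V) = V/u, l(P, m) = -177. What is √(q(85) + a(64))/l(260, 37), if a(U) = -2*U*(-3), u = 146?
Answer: -√8197754/25842 ≈ -0.11080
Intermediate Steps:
a(U) = 6*U
q(V) = V/146
√(q(85) + a(64))/l(260, 37) = √((1/146)*85 + 6*64)/(-177) = √(85/146 + 384)*(-1/177) = √(56149/146)*(-1/177) = (√8197754/146)*(-1/177) = -√8197754/25842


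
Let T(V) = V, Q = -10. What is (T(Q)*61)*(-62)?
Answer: 37820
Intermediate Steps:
(T(Q)*61)*(-62) = -10*61*(-62) = -610*(-62) = 37820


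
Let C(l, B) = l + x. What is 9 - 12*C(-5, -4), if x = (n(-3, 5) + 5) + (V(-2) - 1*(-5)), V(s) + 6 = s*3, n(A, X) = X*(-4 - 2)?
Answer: 453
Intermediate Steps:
n(A, X) = -6*X (n(A, X) = X*(-6) = -6*X)
V(s) = -6 + 3*s (V(s) = -6 + s*3 = -6 + 3*s)
x = -32 (x = (-6*5 + 5) + ((-6 + 3*(-2)) - 1*(-5)) = (-30 + 5) + ((-6 - 6) + 5) = -25 + (-12 + 5) = -25 - 7 = -32)
C(l, B) = -32 + l (C(l, B) = l - 32 = -32 + l)
9 - 12*C(-5, -4) = 9 - 12*(-32 - 5) = 9 - 12*(-37) = 9 + 444 = 453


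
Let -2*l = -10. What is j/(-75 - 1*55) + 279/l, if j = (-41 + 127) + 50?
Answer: 3559/65 ≈ 54.754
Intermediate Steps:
l = 5 (l = -½*(-10) = 5)
j = 136 (j = 86 + 50 = 136)
j/(-75 - 1*55) + 279/l = 136/(-75 - 1*55) + 279/5 = 136/(-75 - 55) + 279*(⅕) = 136/(-130) + 279/5 = 136*(-1/130) + 279/5 = -68/65 + 279/5 = 3559/65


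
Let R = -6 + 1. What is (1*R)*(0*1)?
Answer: 0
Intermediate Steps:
R = -5
(1*R)*(0*1) = (1*(-5))*(0*1) = -5*0 = 0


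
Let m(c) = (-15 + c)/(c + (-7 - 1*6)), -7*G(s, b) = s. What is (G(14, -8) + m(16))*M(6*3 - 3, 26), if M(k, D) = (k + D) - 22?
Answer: -95/3 ≈ -31.667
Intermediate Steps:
G(s, b) = -s/7
M(k, D) = -22 + D + k (M(k, D) = (D + k) - 22 = -22 + D + k)
m(c) = (-15 + c)/(-13 + c) (m(c) = (-15 + c)/(c + (-7 - 6)) = (-15 + c)/(c - 13) = (-15 + c)/(-13 + c))
(G(14, -8) + m(16))*M(6*3 - 3, 26) = (-⅐*14 + (-15 + 16)/(-13 + 16))*(-22 + 26 + (6*3 - 3)) = (-2 + 1/3)*(-22 + 26 + (18 - 3)) = (-2 + (⅓)*1)*(-22 + 26 + 15) = (-2 + ⅓)*19 = -5/3*19 = -95/3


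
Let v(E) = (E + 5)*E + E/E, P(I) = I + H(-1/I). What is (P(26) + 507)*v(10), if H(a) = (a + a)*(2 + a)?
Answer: 27195553/338 ≈ 80460.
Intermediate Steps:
H(a) = 2*a*(2 + a) (H(a) = (2*a)*(2 + a) = 2*a*(2 + a))
P(I) = I - 2*(2 - 1/I)/I (P(I) = I + 2*(-1/I)*(2 - 1/I) = I - 2*(2 - 1/I)/I)
v(E) = 1 + E*(5 + E) (v(E) = (5 + E)*E + 1 = E*(5 + E) + 1 = 1 + E*(5 + E))
(P(26) + 507)*v(10) = ((26 - 4/26 + 2/26²) + 507)*(1 + 10² + 5*10) = ((26 - 4*1/26 + 2*(1/676)) + 507)*(1 + 100 + 50) = ((26 - 2/13 + 1/338) + 507)*151 = (8737/338 + 507)*151 = (180103/338)*151 = 27195553/338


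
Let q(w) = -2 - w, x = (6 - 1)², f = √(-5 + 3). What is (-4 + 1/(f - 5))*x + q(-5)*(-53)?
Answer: -7118/27 - 25*I*√2/27 ≈ -263.63 - 1.3095*I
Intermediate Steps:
f = I*√2 (f = √(-2) = I*√2 ≈ 1.4142*I)
x = 25 (x = 5² = 25)
(-4 + 1/(f - 5))*x + q(-5)*(-53) = (-4 + 1/(I*√2 - 5))*25 + (-2 - 1*(-5))*(-53) = (-4 + 1/(-5 + I*√2))*25 + (-2 + 5)*(-53) = (-100 + 25/(-5 + I*√2)) + 3*(-53) = (-100 + 25/(-5 + I*√2)) - 159 = -259 + 25/(-5 + I*√2)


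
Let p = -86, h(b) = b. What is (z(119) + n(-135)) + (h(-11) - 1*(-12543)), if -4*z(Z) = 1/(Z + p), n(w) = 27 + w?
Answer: 1639967/132 ≈ 12424.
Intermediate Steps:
z(Z) = -1/(4*(-86 + Z)) (z(Z) = -1/(4*(Z - 86)) = -1/(4*(-86 + Z)))
(z(119) + n(-135)) + (h(-11) - 1*(-12543)) = (-1/(-344 + 4*119) + (27 - 135)) + (-11 - 1*(-12543)) = (-1/(-344 + 476) - 108) + (-11 + 12543) = (-1/132 - 108) + 12532 = -14257/132 + 12532 = 1639967/132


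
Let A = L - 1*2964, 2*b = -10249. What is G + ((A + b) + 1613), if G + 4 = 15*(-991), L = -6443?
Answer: -55575/2 ≈ -27788.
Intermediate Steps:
G = -14869 (G = -4 + 15*(-991) = -4 - 14865 = -14869)
b = -10249/2 (b = (½)*(-10249) = -10249/2 ≈ -5124.5)
A = -9407 (A = -6443 - 1*2964 = -6443 - 2964 = -9407)
G + ((A + b) + 1613) = -14869 + ((-9407 - 10249/2) + 1613) = -14869 + (-29063/2 + 1613) = -14869 - 25837/2 = -55575/2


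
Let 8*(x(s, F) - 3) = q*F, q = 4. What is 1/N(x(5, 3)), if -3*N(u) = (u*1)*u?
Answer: -4/27 ≈ -0.14815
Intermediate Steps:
x(s, F) = 3 + F/2 (x(s, F) = 3 + (4*F)/8 = 3 + F/2)
N(u) = -u²/3 (N(u) = -u*1*u/3 = -u*u/3 = -u²/3)
1/N(x(5, 3)) = 1/(-(3 + (½)*3)²/3) = 1/(-(3 + 3/2)²/3) = 1/(-(9/2)²/3) = 1/(-⅓*81/4) = 1/(-27/4) = -4/27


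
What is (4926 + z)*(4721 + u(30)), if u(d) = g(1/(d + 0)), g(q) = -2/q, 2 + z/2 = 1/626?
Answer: 7180676007/313 ≈ 2.2941e+7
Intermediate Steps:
z = -1251/313 (z = -4 + 2/626 = -4 + 2*(1/626) = -4 + 1/313 = -1251/313 ≈ -3.9968)
u(d) = -2*d
(4926 + z)*(4721 + u(30)) = (4926 - 1251/313)*(4721 - 2*30) = 1540587*(4721 - 60)/313 = (1540587/313)*4661 = 7180676007/313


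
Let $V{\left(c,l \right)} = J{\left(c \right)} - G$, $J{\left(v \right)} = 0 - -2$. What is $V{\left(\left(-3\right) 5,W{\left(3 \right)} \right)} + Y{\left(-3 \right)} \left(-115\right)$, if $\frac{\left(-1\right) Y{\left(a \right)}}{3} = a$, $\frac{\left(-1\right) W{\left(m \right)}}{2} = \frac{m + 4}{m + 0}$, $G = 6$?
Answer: $-1039$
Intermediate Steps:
$J{\left(v \right)} = 2$ ($J{\left(v \right)} = 0 + 2 = 2$)
$W{\left(m \right)} = - \frac{2 \left(4 + m\right)}{m}$ ($W{\left(m \right)} = - 2 \frac{m + 4}{m + 0} = - 2 \frac{4 + m}{m} = - \frac{2 \left(4 + m\right)}{m}$)
$V{\left(c,l \right)} = -4$ ($V{\left(c,l \right)} = 2 - 6 = -4$)
$Y{\left(a \right)} = - 3 a$
$V{\left(\left(-3\right) 5,W{\left(3 \right)} \right)} + Y{\left(-3 \right)} \left(-115\right) = -4 + \left(-3\right) \left(-3\right) \left(-115\right) = -4 + 9 \left(-115\right) = -4 - 1035 = -1039$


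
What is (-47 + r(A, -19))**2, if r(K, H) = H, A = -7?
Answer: 4356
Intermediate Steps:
(-47 + r(A, -19))**2 = (-47 - 19)**2 = (-66)**2 = 4356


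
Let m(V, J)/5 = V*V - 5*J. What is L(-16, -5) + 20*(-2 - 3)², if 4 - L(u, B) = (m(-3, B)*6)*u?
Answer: 16824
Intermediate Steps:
m(V, J) = -25*J + 5*V² (m(V, J) = 5*(V*V - 5*J) = 5*(V² - 5*J) = -25*J + 5*V²)
L(u, B) = 4 - u*(270 - 150*B) (L(u, B) = 4 - (-25*B + 5*(-3)²)*6*u = 4 - (-25*B + 5*9)*6*u = 4 - (-25*B + 45)*6*u = 4 - (45 - 25*B)*6*u = 4 - (270 - 150*B)*u = 4 - u*(270 - 150*B))
L(-16, -5) + 20*(-2 - 3)² = (4 - 270*(-16) + 150*(-5)*(-16)) + 20*(-2 - 3)² = (4 + 4320 + 12000) + 20*(-5)² = 16324 + 20*25 = 16324 + 500 = 16824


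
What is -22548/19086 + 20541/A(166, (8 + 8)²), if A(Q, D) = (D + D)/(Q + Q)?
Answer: 5422815419/407168 ≈ 13318.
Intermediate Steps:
A(Q, D) = D/Q (A(Q, D) = (2*D)/((2*Q)) = (2*D)*(1/(2*Q)) = D/Q)
-22548/19086 + 20541/A(166, (8 + 8)²) = -22548/19086 + 20541/(((8 + 8)²/166)) = -22548*1/19086 + 20541/((16²*(1/166))) = -3758/3181 + 20541/((256*(1/166))) = -3758/3181 + 20541/(128/83) = -3758/3181 + 20541*(83/128) = -3758/3181 + 1704903/128 = 5422815419/407168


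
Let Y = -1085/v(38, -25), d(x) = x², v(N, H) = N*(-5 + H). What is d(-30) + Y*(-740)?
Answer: 11155/57 ≈ 195.70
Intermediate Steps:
Y = 217/228 (Y = -1085*1/(38*(-5 - 25)) = -1085/(38*(-30)) = -1085/(-1140) = -1085*(-1/1140) = 217/228 ≈ 0.95175)
d(-30) + Y*(-740) = (-30)² + (217/228)*(-740) = 900 - 40145/57 = 11155/57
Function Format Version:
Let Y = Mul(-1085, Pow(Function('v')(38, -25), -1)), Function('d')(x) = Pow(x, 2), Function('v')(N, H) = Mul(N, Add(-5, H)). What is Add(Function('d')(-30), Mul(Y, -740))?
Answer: Rational(11155, 57) ≈ 195.70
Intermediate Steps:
Y = Rational(217, 228) (Y = Mul(-1085, Pow(Mul(38, Add(-5, -25)), -1)) = Mul(-1085, Pow(Mul(38, -30), -1)) = Mul(-1085, Pow(-1140, -1)) = Mul(-1085, Rational(-1, 1140)) = Rational(217, 228) ≈ 0.95175)
Add(Function('d')(-30), Mul(Y, -740)) = Add(Pow(-30, 2), Mul(Rational(217, 228), -740)) = Add(900, Rational(-40145, 57)) = Rational(11155, 57)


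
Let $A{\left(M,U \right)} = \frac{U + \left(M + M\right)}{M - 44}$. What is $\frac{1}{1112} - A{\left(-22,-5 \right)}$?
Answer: $- \frac{27211}{36696} \approx -0.74152$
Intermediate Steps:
$A{\left(M,U \right)} = \frac{U + 2 M}{-44 + M}$
$\frac{1}{1112} - A{\left(-22,-5 \right)} = \frac{1}{1112} - \frac{-5 + 2 \left(-22\right)}{-44 - 22} = \frac{1}{1112} - \frac{-5 - 44}{-66} = \frac{1}{1112} - \left(- \frac{1}{66}\right) \left(-49\right) = \frac{1}{1112} - \frac{49}{66} = - \frac{27211}{36696}$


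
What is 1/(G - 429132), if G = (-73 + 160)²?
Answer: -1/421563 ≈ -2.3721e-6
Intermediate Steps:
G = 7569 (G = 87² = 7569)
1/(G - 429132) = 1/(7569 - 429132) = 1/(-421563) = -1/421563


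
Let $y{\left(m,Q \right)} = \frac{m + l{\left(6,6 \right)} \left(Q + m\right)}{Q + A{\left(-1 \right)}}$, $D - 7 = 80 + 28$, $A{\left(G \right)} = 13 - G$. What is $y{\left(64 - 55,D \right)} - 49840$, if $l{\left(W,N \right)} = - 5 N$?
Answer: $- \frac{2144357}{43} \approx -49869.0$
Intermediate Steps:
$D = 115$ ($D = 7 + \left(80 + 28\right) = 7 + 108 = 115$)
$y{\left(m,Q \right)} = \frac{- 30 Q - 29 m}{14 + Q}$ ($y{\left(m,Q \right)} = \frac{m + \left(-5\right) 6 \left(Q + m\right)}{Q + \left(13 - -1\right)} = \frac{m - 30 \left(Q + m\right)}{Q + \left(13 + 1\right)} = \frac{m - \left(30 Q + 30 m\right)}{Q + 14} = \frac{- 30 Q - 29 m}{14 + Q}$)
$y{\left(64 - 55,D \right)} - 49840 = \frac{\left(-30\right) 115 - 29 \left(64 - 55\right)}{14 + 115} - 49840 = \frac{-3450 - 261}{129} - 49840 = \frac{1}{129} \left(-3711\right) - 49840 = - \frac{1237}{43} - 49840 = - \frac{2144357}{43}$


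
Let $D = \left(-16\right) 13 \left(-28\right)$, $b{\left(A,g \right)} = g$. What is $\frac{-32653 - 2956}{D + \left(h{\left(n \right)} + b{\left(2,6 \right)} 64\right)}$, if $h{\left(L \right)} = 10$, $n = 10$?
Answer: $- \frac{35609}{6218} \approx -5.7268$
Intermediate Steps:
$D = 5824$ ($D = \left(-208\right) \left(-28\right) = 5824$)
$\frac{-32653 - 2956}{D + \left(h{\left(n \right)} + b{\left(2,6 \right)} 64\right)} = \frac{-32653 - 2956}{5824 + \left(10 + 6 \cdot 64\right)} = - \frac{35609}{5824 + \left(10 + 384\right)} = - \frac{35609}{5824 + 394} = - \frac{35609}{6218}$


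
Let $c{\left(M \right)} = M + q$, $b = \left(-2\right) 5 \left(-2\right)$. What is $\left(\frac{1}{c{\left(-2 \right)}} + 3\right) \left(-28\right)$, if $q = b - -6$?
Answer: $- \frac{511}{6} \approx -85.167$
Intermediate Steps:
$b = 20$ ($b = \left(-10\right) \left(-2\right) = 20$)
$q = 26$ ($q = 20 - -6 = 20 + 6 = 26$)
$c{\left(M \right)} = 26 + M$ ($c{\left(M \right)} = M + 26 = 26 + M$)
$\left(\frac{1}{c{\left(-2 \right)}} + 3\right) \left(-28\right) = \left(\frac{1}{26 - 2} + 3\right) \left(-28\right) = \left(\frac{1}{24} + 3\right) \left(-28\right) = \frac{73}{24} \left(-28\right) = - \frac{511}{6}$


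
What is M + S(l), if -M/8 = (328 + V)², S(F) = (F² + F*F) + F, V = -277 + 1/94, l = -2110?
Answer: 19618732760/2209 ≈ 8.8813e+6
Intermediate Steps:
V = -26037/94 (V = -277 + 1/94 = -26037/94 ≈ -276.99)
S(F) = F + 2*F² (S(F) = (F² + F²) + F = 2*F² + F = F + 2*F²)
M = -45984050/2209 (M = -8*(328 - 26037/94)² = -8*(4795/94)² = -8*22992025/8836 = -45984050/2209 ≈ -20817.)
M + S(l) = -45984050/2209 - 2110*(1 + 2*(-2110)) = -45984050/2209 - 2110*(1 - 4220) = -45984050/2209 - 2110*(-4219) = -45984050/2209 + 8902090 = 19618732760/2209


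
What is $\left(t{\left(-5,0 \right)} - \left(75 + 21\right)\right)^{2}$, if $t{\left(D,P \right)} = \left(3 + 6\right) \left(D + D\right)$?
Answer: $34596$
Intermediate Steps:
$t{\left(D,P \right)} = 18 D$ ($t{\left(D,P \right)} = 9 \cdot 2 D = 18 D$)
$\left(t{\left(-5,0 \right)} - \left(75 + 21\right)\right)^{2} = \left(18 \left(-5\right) - \left(75 + 21\right)\right)^{2} = \left(-90 - 96\right)^{2} = \left(-186\right)^{2} = 34596$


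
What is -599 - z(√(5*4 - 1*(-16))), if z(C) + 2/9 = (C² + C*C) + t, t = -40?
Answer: -5677/9 ≈ -630.78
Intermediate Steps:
z(C) = -362/9 + 2*C² (z(C) = -2/9 + ((C² + C*C) - 40) = -2/9 + ((C² + C²) - 40) = -2/9 + (2*C² - 40) = -2/9 + (-40 + 2*C²) = -362/9 + 2*C²)
-599 - z(√(5*4 - 1*(-16))) = -599 - (-362/9 + 2*(√(5*4 - 1*(-16)))²) = -599 - (-362/9 + 2*(√(20 + 16))²) = -599 - (-362/9 + 2*(√36)²) = -599 - (-362/9 + 2*6²) = -599 - (-362/9 + 2*36) = -599 - (-362/9 + 72) = -599 - 1*286/9 = -599 - 286/9 = -5677/9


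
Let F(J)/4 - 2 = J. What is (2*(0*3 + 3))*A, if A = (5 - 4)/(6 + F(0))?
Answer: 3/7 ≈ 0.42857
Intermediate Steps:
F(J) = 8 + 4*J
A = 1/14 (A = (5 - 4)/(6 + (8 + 4*0)) = 1/(6 + (8 + 0)) = 1/(6 + 8) = 1/14 ≈ 0.071429)
(2*(0*3 + 3))*A = (2*(0*3 + 3))*(1/14) = (2*(0 + 3))*(1/14) = (2*3)*(1/14) = 6*(1/14) = 3/7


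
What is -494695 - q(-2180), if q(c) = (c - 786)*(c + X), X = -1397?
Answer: -11104077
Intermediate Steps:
q(c) = (-1397 + c)*(-786 + c) (q(c) = (c - 786)*(c - 1397) = (-786 + c)*(-1397 + c) = (-1397 + c)*(-786 + c))
-494695 - q(-2180) = -494695 - (1098042 + (-2180)² - 2183*(-2180)) = -494695 - (1098042 + 4752400 + 4758940) = -494695 - 1*10609382 = -494695 - 10609382 = -11104077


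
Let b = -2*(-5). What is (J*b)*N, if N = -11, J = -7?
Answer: 770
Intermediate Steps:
b = 10
(J*b)*N = -7*10*(-11) = -70*(-11) = 770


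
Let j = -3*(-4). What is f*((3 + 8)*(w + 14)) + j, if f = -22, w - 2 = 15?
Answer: -7490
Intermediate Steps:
w = 17 (w = 2 + 15 = 17)
j = 12
f*((3 + 8)*(w + 14)) + j = -22*(3 + 8)*(17 + 14) + 12 = -242*31 + 12 = -22*341 + 12 = -7502 + 12 = -7490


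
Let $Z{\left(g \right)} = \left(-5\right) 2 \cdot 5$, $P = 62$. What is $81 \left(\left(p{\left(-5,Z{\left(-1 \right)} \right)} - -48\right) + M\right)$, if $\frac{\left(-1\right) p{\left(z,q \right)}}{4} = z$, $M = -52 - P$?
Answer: $-3726$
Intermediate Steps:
$Z{\left(g \right)} = -50$ ($Z{\left(g \right)} = \left(-10\right) 5 = -50$)
$M = -114$ ($M = -52 - 62 = -114$)
$p{\left(z,q \right)} = - 4 z$
$81 \left(\left(p{\left(-5,Z{\left(-1 \right)} \right)} - -48\right) + M\right) = 81 \left(\left(\left(-4\right) \left(-5\right) - -48\right) - 114\right) = 81 \left(\left(20 + 48\right) - 114\right) = 81 \left(68 - 114\right) = 81 \left(-46\right) = -3726$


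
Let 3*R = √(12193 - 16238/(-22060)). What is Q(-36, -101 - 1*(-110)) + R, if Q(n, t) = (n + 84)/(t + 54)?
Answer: 16/21 + √164833434030/11030 ≈ 37.570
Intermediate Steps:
Q(n, t) = (84 + n)/(54 + t)
R = √164833434030/11030 (R = √(12193 - 16238/(-22060))/3 = √(12193 - 16238*(-1/22060))/3 = √(12193 + 8119/11030)/3 = √(134496909/11030)/3 = (3*√164833434030/11030)/3 = √164833434030/11030 ≈ 36.808)
Q(-36, -101 - 1*(-110)) + R = (84 - 36)/(54 + (-101 - 1*(-110))) + √164833434030/11030 = 48/(54 + (-101 + 110)) + √164833434030/11030 = 48/(54 + 9) + √164833434030/11030 = 48/63 + √164833434030/11030 = (1/63)*48 + √164833434030/11030 = 16/21 + √164833434030/11030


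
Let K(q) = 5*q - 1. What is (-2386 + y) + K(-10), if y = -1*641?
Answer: -3078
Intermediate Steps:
K(q) = -1 + 5*q
y = -641
(-2386 + y) + K(-10) = (-2386 - 641) + (-1 + 5*(-10)) = -3027 + (-1 - 50) = -3027 - 51 = -3078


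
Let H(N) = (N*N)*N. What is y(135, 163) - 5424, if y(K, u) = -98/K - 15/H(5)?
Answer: -3661771/675 ≈ -5424.8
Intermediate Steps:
H(N) = N**3 (H(N) = N**2*N = N**3)
y(K, u) = -3/25 - 98/K (y(K, u) = -98/K - 15/(5**3) = -98/K - 15/125 = -98/K - 15*1/125 = -98/K - 3/25 = -3/25 - 98/K)
y(135, 163) - 5424 = (-3/25 - 98/135) - 5424 = -571/675 - 5424 = -3661771/675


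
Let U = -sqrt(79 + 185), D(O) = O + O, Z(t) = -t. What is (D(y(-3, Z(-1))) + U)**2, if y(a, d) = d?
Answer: 268 - 8*sqrt(66) ≈ 203.01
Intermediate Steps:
D(O) = 2*O
U = -2*sqrt(66) (U = -sqrt(264) = -2*sqrt(66) ≈ -16.248)
(D(y(-3, Z(-1))) + U)**2 = (2*(-1*(-1)) - 2*sqrt(66))**2 = (2*1 - 2*sqrt(66))**2 = (2 - 2*sqrt(66))**2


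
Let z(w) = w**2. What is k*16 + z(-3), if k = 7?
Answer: 121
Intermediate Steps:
k*16 + z(-3) = 7*16 + (-3)**2 = 112 + 9 = 121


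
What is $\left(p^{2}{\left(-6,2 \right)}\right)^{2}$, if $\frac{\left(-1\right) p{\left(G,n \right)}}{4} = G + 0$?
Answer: $331776$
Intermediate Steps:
$p{\left(G,n \right)} = - 4 G$ ($p{\left(G,n \right)} = - 4 \left(G + 0\right) = - 4 G$)
$\left(p^{2}{\left(-6,2 \right)}\right)^{2} = \left(\left(\left(-4\right) \left(-6\right)\right)^{2}\right)^{2} = \left(24^{2}\right)^{2} = 576^{2} = 331776$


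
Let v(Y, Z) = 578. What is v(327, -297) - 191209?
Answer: -190631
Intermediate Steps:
v(327, -297) - 191209 = 578 - 191209 = -190631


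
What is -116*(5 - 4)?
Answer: -116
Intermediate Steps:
-116*(5 - 4) = -116*1 = -116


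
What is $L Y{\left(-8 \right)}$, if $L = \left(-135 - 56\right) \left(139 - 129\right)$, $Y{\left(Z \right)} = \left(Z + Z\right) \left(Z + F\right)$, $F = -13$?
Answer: $-641760$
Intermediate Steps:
$Y{\left(Z \right)} = 2 Z \left(-13 + Z\right)$ ($Y{\left(Z \right)} = \left(Z + Z\right) \left(Z - 13\right) = 2 Z \left(-13 + Z\right)$)
$L = -1910$ ($L = \left(-191\right) 10 = -1910$)
$L Y{\left(-8 \right)} = - 1910 \cdot 2 \left(-8\right) \left(-13 - 8\right) = - 1910 \cdot 2 \left(-8\right) \left(-21\right) = \left(-1910\right) 336 = -641760$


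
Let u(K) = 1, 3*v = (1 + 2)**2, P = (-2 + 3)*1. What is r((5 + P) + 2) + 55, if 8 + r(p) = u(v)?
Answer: 48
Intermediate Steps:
P = 1 (P = 1*1 = 1)
v = 3 (v = (1 + 2)**2/3 = (1/3)*3**2 = (1/3)*9 = 3)
r(p) = -7 (r(p) = -8 + 1 = -7)
r((5 + P) + 2) + 55 = -7 + 55 = 48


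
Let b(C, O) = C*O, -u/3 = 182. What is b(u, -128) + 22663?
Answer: 92551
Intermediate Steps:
u = -546 (u = -3*182 = -546)
b(u, -128) + 22663 = -546*(-128) + 22663 = 69888 + 22663 = 92551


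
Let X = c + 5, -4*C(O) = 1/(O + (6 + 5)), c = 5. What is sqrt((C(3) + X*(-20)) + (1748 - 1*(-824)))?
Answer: 3*sqrt(206626)/28 ≈ 48.703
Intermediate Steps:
C(O) = -1/(4*(11 + O)) (C(O) = -1/(4*(O + (6 + 5))) = -1/(4*(O + 11)) = -1/(4*(11 + O)))
X = 10 (X = 5 + 5 = 10)
sqrt((C(3) + X*(-20)) + (1748 - 1*(-824))) = sqrt((-1/(44 + 4*3) + 10*(-20)) + (1748 - 1*(-824))) = sqrt((-1/(44 + 12) - 200) + (1748 + 824)) = sqrt((-1/56 - 200) + 2572) = sqrt(-11201/56 + 2572) = sqrt(132831/56) = 3*sqrt(206626)/28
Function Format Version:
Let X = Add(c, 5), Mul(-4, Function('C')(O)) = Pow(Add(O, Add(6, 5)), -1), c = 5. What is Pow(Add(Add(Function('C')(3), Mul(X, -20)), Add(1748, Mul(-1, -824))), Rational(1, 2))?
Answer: Mul(Rational(3, 28), Pow(206626, Rational(1, 2))) ≈ 48.703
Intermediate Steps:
Function('C')(O) = Mul(Rational(-1, 4), Pow(Add(11, O), -1)) (Function('C')(O) = Mul(Rational(-1, 4), Pow(Add(O, Add(6, 5)), -1)) = Mul(Rational(-1, 4), Pow(Add(O, 11), -1)) = Mul(Rational(-1, 4), Pow(Add(11, O), -1)))
X = 10 (X = Add(5, 5) = 10)
Pow(Add(Add(Function('C')(3), Mul(X, -20)), Add(1748, Mul(-1, -824))), Rational(1, 2)) = Pow(Add(Add(Mul(-1, Pow(Add(44, Mul(4, 3)), -1)), Mul(10, -20)), Add(1748, Mul(-1, -824))), Rational(1, 2)) = Pow(Add(Add(Mul(-1, Pow(Add(44, 12), -1)), -200), Add(1748, 824)), Rational(1, 2)) = Pow(Add(Add(Mul(-1, Pow(56, -1)), -200), 2572), Rational(1, 2)) = Pow(Add(Add(Mul(-1, Rational(1, 56)), -200), 2572), Rational(1, 2)) = Pow(Add(Add(Rational(-1, 56), -200), 2572), Rational(1, 2)) = Pow(Add(Rational(-11201, 56), 2572), Rational(1, 2)) = Pow(Rational(132831, 56), Rational(1, 2)) = Mul(Rational(3, 28), Pow(206626, Rational(1, 2)))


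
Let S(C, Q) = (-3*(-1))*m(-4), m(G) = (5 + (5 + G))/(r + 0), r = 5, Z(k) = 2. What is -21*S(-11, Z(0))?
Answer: -378/5 ≈ -75.600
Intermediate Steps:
m(G) = 2 + G/5 (m(G) = (5 + (5 + G))/(5 + 0) = (10 + G)/5 = (10 + G)*(⅕) = 2 + G/5)
S(C, Q) = 18/5 (S(C, Q) = (-3*(-1))*(2 + (⅕)*(-4)) = 3*(2 - ⅘) = 3*(6/5) = 18/5)
-21*S(-11, Z(0)) = -21*18/5 = -378/5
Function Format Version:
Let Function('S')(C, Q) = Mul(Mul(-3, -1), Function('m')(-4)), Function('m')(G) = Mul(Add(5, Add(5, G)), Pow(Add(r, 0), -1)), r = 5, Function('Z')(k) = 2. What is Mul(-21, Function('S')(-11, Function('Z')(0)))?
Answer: Rational(-378, 5) ≈ -75.600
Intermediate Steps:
Function('m')(G) = Add(2, Mul(Rational(1, 5), G)) (Function('m')(G) = Mul(Add(5, Add(5, G)), Pow(Add(5, 0), -1)) = Mul(Add(10, G), Pow(5, -1)) = Mul(Add(10, G), Rational(1, 5)) = Add(2, Mul(Rational(1, 5), G)))
Function('S')(C, Q) = Rational(18, 5) (Function('S')(C, Q) = Mul(Mul(-3, -1), Add(2, Mul(Rational(1, 5), -4))) = Mul(3, Add(2, Rational(-4, 5))) = Mul(3, Rational(6, 5)) = Rational(18, 5))
Mul(-21, Function('S')(-11, Function('Z')(0))) = Mul(-21, Rational(18, 5)) = Rational(-378, 5)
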